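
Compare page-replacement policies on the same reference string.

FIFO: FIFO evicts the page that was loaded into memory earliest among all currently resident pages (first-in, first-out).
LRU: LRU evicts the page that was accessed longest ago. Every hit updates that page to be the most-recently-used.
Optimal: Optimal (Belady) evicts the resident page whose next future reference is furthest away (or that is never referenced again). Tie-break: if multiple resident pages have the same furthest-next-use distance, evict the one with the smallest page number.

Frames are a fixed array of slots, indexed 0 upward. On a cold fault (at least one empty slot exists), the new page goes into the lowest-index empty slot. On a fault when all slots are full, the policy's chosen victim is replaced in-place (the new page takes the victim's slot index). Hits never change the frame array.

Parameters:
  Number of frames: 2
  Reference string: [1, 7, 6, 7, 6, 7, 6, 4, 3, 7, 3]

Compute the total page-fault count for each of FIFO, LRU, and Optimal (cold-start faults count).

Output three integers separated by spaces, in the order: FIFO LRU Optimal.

Answer: 6 6 5

Derivation:
--- FIFO ---
  step 0: ref 1 -> FAULT, frames=[1,-] (faults so far: 1)
  step 1: ref 7 -> FAULT, frames=[1,7] (faults so far: 2)
  step 2: ref 6 -> FAULT, evict 1, frames=[6,7] (faults so far: 3)
  step 3: ref 7 -> HIT, frames=[6,7] (faults so far: 3)
  step 4: ref 6 -> HIT, frames=[6,7] (faults so far: 3)
  step 5: ref 7 -> HIT, frames=[6,7] (faults so far: 3)
  step 6: ref 6 -> HIT, frames=[6,7] (faults so far: 3)
  step 7: ref 4 -> FAULT, evict 7, frames=[6,4] (faults so far: 4)
  step 8: ref 3 -> FAULT, evict 6, frames=[3,4] (faults so far: 5)
  step 9: ref 7 -> FAULT, evict 4, frames=[3,7] (faults so far: 6)
  step 10: ref 3 -> HIT, frames=[3,7] (faults so far: 6)
  FIFO total faults: 6
--- LRU ---
  step 0: ref 1 -> FAULT, frames=[1,-] (faults so far: 1)
  step 1: ref 7 -> FAULT, frames=[1,7] (faults so far: 2)
  step 2: ref 6 -> FAULT, evict 1, frames=[6,7] (faults so far: 3)
  step 3: ref 7 -> HIT, frames=[6,7] (faults so far: 3)
  step 4: ref 6 -> HIT, frames=[6,7] (faults so far: 3)
  step 5: ref 7 -> HIT, frames=[6,7] (faults so far: 3)
  step 6: ref 6 -> HIT, frames=[6,7] (faults so far: 3)
  step 7: ref 4 -> FAULT, evict 7, frames=[6,4] (faults so far: 4)
  step 8: ref 3 -> FAULT, evict 6, frames=[3,4] (faults so far: 5)
  step 9: ref 7 -> FAULT, evict 4, frames=[3,7] (faults so far: 6)
  step 10: ref 3 -> HIT, frames=[3,7] (faults so far: 6)
  LRU total faults: 6
--- Optimal ---
  step 0: ref 1 -> FAULT, frames=[1,-] (faults so far: 1)
  step 1: ref 7 -> FAULT, frames=[1,7] (faults so far: 2)
  step 2: ref 6 -> FAULT, evict 1, frames=[6,7] (faults so far: 3)
  step 3: ref 7 -> HIT, frames=[6,7] (faults so far: 3)
  step 4: ref 6 -> HIT, frames=[6,7] (faults so far: 3)
  step 5: ref 7 -> HIT, frames=[6,7] (faults so far: 3)
  step 6: ref 6 -> HIT, frames=[6,7] (faults so far: 3)
  step 7: ref 4 -> FAULT, evict 6, frames=[4,7] (faults so far: 4)
  step 8: ref 3 -> FAULT, evict 4, frames=[3,7] (faults so far: 5)
  step 9: ref 7 -> HIT, frames=[3,7] (faults so far: 5)
  step 10: ref 3 -> HIT, frames=[3,7] (faults so far: 5)
  Optimal total faults: 5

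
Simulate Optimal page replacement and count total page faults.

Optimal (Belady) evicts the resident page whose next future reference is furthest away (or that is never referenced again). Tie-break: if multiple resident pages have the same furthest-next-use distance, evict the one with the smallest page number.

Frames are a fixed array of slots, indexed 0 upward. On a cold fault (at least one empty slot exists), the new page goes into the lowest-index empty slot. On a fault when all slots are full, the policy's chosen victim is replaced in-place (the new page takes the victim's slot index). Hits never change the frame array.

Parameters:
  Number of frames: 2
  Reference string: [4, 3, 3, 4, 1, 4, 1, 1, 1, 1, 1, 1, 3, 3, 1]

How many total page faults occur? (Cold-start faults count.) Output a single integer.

Step 0: ref 4 → FAULT, frames=[4,-]
Step 1: ref 3 → FAULT, frames=[4,3]
Step 2: ref 3 → HIT, frames=[4,3]
Step 3: ref 4 → HIT, frames=[4,3]
Step 4: ref 1 → FAULT (evict 3), frames=[4,1]
Step 5: ref 4 → HIT, frames=[4,1]
Step 6: ref 1 → HIT, frames=[4,1]
Step 7: ref 1 → HIT, frames=[4,1]
Step 8: ref 1 → HIT, frames=[4,1]
Step 9: ref 1 → HIT, frames=[4,1]
Step 10: ref 1 → HIT, frames=[4,1]
Step 11: ref 1 → HIT, frames=[4,1]
Step 12: ref 3 → FAULT (evict 4), frames=[3,1]
Step 13: ref 3 → HIT, frames=[3,1]
Step 14: ref 1 → HIT, frames=[3,1]
Total faults: 4

Answer: 4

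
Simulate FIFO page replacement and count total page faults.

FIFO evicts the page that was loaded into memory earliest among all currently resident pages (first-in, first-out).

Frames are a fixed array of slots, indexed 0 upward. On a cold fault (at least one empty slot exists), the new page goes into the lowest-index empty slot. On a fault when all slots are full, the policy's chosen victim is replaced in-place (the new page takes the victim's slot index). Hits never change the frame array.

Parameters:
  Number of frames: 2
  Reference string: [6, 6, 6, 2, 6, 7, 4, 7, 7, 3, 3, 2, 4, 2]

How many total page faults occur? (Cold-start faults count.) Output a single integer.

Step 0: ref 6 → FAULT, frames=[6,-]
Step 1: ref 6 → HIT, frames=[6,-]
Step 2: ref 6 → HIT, frames=[6,-]
Step 3: ref 2 → FAULT, frames=[6,2]
Step 4: ref 6 → HIT, frames=[6,2]
Step 5: ref 7 → FAULT (evict 6), frames=[7,2]
Step 6: ref 4 → FAULT (evict 2), frames=[7,4]
Step 7: ref 7 → HIT, frames=[7,4]
Step 8: ref 7 → HIT, frames=[7,4]
Step 9: ref 3 → FAULT (evict 7), frames=[3,4]
Step 10: ref 3 → HIT, frames=[3,4]
Step 11: ref 2 → FAULT (evict 4), frames=[3,2]
Step 12: ref 4 → FAULT (evict 3), frames=[4,2]
Step 13: ref 2 → HIT, frames=[4,2]
Total faults: 7

Answer: 7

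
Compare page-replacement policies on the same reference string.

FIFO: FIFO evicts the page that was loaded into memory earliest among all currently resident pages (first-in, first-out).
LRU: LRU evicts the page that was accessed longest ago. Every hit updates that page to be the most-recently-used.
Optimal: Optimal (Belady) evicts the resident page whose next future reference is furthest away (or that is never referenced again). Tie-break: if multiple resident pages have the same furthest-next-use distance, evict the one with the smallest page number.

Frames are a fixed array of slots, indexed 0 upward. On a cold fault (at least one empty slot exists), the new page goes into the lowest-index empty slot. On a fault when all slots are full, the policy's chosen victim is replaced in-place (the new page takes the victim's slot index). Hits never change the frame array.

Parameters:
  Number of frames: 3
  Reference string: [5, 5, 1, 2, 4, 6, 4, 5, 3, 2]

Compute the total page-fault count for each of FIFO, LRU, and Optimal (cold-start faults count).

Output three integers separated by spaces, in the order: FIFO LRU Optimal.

Answer: 8 8 7

Derivation:
--- FIFO ---
  step 0: ref 5 -> FAULT, frames=[5,-,-] (faults so far: 1)
  step 1: ref 5 -> HIT, frames=[5,-,-] (faults so far: 1)
  step 2: ref 1 -> FAULT, frames=[5,1,-] (faults so far: 2)
  step 3: ref 2 -> FAULT, frames=[5,1,2] (faults so far: 3)
  step 4: ref 4 -> FAULT, evict 5, frames=[4,1,2] (faults so far: 4)
  step 5: ref 6 -> FAULT, evict 1, frames=[4,6,2] (faults so far: 5)
  step 6: ref 4 -> HIT, frames=[4,6,2] (faults so far: 5)
  step 7: ref 5 -> FAULT, evict 2, frames=[4,6,5] (faults so far: 6)
  step 8: ref 3 -> FAULT, evict 4, frames=[3,6,5] (faults so far: 7)
  step 9: ref 2 -> FAULT, evict 6, frames=[3,2,5] (faults so far: 8)
  FIFO total faults: 8
--- LRU ---
  step 0: ref 5 -> FAULT, frames=[5,-,-] (faults so far: 1)
  step 1: ref 5 -> HIT, frames=[5,-,-] (faults so far: 1)
  step 2: ref 1 -> FAULT, frames=[5,1,-] (faults so far: 2)
  step 3: ref 2 -> FAULT, frames=[5,1,2] (faults so far: 3)
  step 4: ref 4 -> FAULT, evict 5, frames=[4,1,2] (faults so far: 4)
  step 5: ref 6 -> FAULT, evict 1, frames=[4,6,2] (faults so far: 5)
  step 6: ref 4 -> HIT, frames=[4,6,2] (faults so far: 5)
  step 7: ref 5 -> FAULT, evict 2, frames=[4,6,5] (faults so far: 6)
  step 8: ref 3 -> FAULT, evict 6, frames=[4,3,5] (faults so far: 7)
  step 9: ref 2 -> FAULT, evict 4, frames=[2,3,5] (faults so far: 8)
  LRU total faults: 8
--- Optimal ---
  step 0: ref 5 -> FAULT, frames=[5,-,-] (faults so far: 1)
  step 1: ref 5 -> HIT, frames=[5,-,-] (faults so far: 1)
  step 2: ref 1 -> FAULT, frames=[5,1,-] (faults so far: 2)
  step 3: ref 2 -> FAULT, frames=[5,1,2] (faults so far: 3)
  step 4: ref 4 -> FAULT, evict 1, frames=[5,4,2] (faults so far: 4)
  step 5: ref 6 -> FAULT, evict 2, frames=[5,4,6] (faults so far: 5)
  step 6: ref 4 -> HIT, frames=[5,4,6] (faults so far: 5)
  step 7: ref 5 -> HIT, frames=[5,4,6] (faults so far: 5)
  step 8: ref 3 -> FAULT, evict 4, frames=[5,3,6] (faults so far: 6)
  step 9: ref 2 -> FAULT, evict 3, frames=[5,2,6] (faults so far: 7)
  Optimal total faults: 7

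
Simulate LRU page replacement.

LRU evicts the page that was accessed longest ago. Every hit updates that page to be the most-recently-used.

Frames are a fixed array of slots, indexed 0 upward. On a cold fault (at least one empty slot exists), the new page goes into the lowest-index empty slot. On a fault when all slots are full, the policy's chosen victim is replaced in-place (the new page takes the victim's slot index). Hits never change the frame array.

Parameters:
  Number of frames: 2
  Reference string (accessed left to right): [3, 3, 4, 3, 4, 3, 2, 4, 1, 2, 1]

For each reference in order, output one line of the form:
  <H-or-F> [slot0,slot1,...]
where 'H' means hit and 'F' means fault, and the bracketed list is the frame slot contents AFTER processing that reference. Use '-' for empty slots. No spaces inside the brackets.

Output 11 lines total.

F [3,-]
H [3,-]
F [3,4]
H [3,4]
H [3,4]
H [3,4]
F [3,2]
F [4,2]
F [4,1]
F [2,1]
H [2,1]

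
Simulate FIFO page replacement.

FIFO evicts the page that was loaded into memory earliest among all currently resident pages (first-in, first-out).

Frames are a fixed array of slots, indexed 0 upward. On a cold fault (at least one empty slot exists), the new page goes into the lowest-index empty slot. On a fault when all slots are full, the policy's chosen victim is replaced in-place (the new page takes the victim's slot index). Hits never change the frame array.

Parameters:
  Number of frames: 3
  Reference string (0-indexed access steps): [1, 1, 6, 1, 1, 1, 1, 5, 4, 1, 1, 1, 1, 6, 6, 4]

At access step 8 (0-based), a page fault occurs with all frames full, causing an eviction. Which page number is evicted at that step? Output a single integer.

Step 0: ref 1 -> FAULT, frames=[1,-,-]
Step 1: ref 1 -> HIT, frames=[1,-,-]
Step 2: ref 6 -> FAULT, frames=[1,6,-]
Step 3: ref 1 -> HIT, frames=[1,6,-]
Step 4: ref 1 -> HIT, frames=[1,6,-]
Step 5: ref 1 -> HIT, frames=[1,6,-]
Step 6: ref 1 -> HIT, frames=[1,6,-]
Step 7: ref 5 -> FAULT, frames=[1,6,5]
Step 8: ref 4 -> FAULT, evict 1, frames=[4,6,5]
At step 8: evicted page 1

Answer: 1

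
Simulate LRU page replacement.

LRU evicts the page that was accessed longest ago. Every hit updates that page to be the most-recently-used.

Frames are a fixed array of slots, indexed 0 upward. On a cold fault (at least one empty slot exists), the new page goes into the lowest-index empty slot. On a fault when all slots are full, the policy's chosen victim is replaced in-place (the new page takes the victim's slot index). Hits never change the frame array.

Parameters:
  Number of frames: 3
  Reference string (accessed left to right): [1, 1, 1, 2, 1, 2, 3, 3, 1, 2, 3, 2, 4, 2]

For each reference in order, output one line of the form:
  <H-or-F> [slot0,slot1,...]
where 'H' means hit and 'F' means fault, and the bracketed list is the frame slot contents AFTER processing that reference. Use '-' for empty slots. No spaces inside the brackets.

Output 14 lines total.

F [1,-,-]
H [1,-,-]
H [1,-,-]
F [1,2,-]
H [1,2,-]
H [1,2,-]
F [1,2,3]
H [1,2,3]
H [1,2,3]
H [1,2,3]
H [1,2,3]
H [1,2,3]
F [4,2,3]
H [4,2,3]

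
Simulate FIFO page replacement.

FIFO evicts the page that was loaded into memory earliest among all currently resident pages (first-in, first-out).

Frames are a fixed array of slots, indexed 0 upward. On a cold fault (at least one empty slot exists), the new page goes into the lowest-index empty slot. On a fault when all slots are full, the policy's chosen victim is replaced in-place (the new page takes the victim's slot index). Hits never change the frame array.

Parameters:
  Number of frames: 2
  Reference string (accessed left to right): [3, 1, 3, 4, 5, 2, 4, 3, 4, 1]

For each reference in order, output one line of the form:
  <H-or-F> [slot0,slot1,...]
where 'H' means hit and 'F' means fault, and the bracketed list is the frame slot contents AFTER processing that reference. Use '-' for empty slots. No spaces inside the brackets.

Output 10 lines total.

F [3,-]
F [3,1]
H [3,1]
F [4,1]
F [4,5]
F [2,5]
F [2,4]
F [3,4]
H [3,4]
F [3,1]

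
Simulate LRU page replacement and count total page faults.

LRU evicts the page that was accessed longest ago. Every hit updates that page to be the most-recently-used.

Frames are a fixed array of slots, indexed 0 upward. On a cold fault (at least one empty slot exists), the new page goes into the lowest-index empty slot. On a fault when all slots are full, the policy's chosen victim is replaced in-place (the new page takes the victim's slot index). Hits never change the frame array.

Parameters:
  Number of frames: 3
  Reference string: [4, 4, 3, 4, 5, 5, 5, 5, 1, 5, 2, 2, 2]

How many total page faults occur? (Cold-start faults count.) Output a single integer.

Answer: 5

Derivation:
Step 0: ref 4 → FAULT, frames=[4,-,-]
Step 1: ref 4 → HIT, frames=[4,-,-]
Step 2: ref 3 → FAULT, frames=[4,3,-]
Step 3: ref 4 → HIT, frames=[4,3,-]
Step 4: ref 5 → FAULT, frames=[4,3,5]
Step 5: ref 5 → HIT, frames=[4,3,5]
Step 6: ref 5 → HIT, frames=[4,3,5]
Step 7: ref 5 → HIT, frames=[4,3,5]
Step 8: ref 1 → FAULT (evict 3), frames=[4,1,5]
Step 9: ref 5 → HIT, frames=[4,1,5]
Step 10: ref 2 → FAULT (evict 4), frames=[2,1,5]
Step 11: ref 2 → HIT, frames=[2,1,5]
Step 12: ref 2 → HIT, frames=[2,1,5]
Total faults: 5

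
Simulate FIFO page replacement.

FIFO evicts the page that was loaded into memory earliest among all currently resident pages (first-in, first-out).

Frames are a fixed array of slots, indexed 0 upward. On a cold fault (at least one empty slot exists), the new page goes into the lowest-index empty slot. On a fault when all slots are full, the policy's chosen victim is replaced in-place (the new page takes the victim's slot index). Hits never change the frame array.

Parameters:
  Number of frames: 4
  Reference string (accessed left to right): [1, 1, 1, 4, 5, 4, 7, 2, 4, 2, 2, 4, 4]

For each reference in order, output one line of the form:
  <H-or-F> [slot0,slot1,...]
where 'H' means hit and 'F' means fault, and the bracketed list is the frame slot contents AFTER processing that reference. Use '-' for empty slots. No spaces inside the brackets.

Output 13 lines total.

F [1,-,-,-]
H [1,-,-,-]
H [1,-,-,-]
F [1,4,-,-]
F [1,4,5,-]
H [1,4,5,-]
F [1,4,5,7]
F [2,4,5,7]
H [2,4,5,7]
H [2,4,5,7]
H [2,4,5,7]
H [2,4,5,7]
H [2,4,5,7]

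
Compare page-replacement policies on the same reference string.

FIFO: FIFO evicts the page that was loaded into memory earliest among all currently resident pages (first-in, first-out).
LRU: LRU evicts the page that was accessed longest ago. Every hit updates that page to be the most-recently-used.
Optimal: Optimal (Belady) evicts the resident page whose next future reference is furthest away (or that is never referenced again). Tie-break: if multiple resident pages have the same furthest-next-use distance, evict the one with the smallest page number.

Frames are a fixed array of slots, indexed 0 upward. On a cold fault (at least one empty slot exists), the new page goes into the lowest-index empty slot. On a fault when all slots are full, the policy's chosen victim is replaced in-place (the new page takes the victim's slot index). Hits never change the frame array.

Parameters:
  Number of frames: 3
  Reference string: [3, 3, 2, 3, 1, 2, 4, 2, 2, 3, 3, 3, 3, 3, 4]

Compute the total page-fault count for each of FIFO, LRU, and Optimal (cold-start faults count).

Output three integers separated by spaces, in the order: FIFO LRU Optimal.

Answer: 5 5 4

Derivation:
--- FIFO ---
  step 0: ref 3 -> FAULT, frames=[3,-,-] (faults so far: 1)
  step 1: ref 3 -> HIT, frames=[3,-,-] (faults so far: 1)
  step 2: ref 2 -> FAULT, frames=[3,2,-] (faults so far: 2)
  step 3: ref 3 -> HIT, frames=[3,2,-] (faults so far: 2)
  step 4: ref 1 -> FAULT, frames=[3,2,1] (faults so far: 3)
  step 5: ref 2 -> HIT, frames=[3,2,1] (faults so far: 3)
  step 6: ref 4 -> FAULT, evict 3, frames=[4,2,1] (faults so far: 4)
  step 7: ref 2 -> HIT, frames=[4,2,1] (faults so far: 4)
  step 8: ref 2 -> HIT, frames=[4,2,1] (faults so far: 4)
  step 9: ref 3 -> FAULT, evict 2, frames=[4,3,1] (faults so far: 5)
  step 10: ref 3 -> HIT, frames=[4,3,1] (faults so far: 5)
  step 11: ref 3 -> HIT, frames=[4,3,1] (faults so far: 5)
  step 12: ref 3 -> HIT, frames=[4,3,1] (faults so far: 5)
  step 13: ref 3 -> HIT, frames=[4,3,1] (faults so far: 5)
  step 14: ref 4 -> HIT, frames=[4,3,1] (faults so far: 5)
  FIFO total faults: 5
--- LRU ---
  step 0: ref 3 -> FAULT, frames=[3,-,-] (faults so far: 1)
  step 1: ref 3 -> HIT, frames=[3,-,-] (faults so far: 1)
  step 2: ref 2 -> FAULT, frames=[3,2,-] (faults so far: 2)
  step 3: ref 3 -> HIT, frames=[3,2,-] (faults so far: 2)
  step 4: ref 1 -> FAULT, frames=[3,2,1] (faults so far: 3)
  step 5: ref 2 -> HIT, frames=[3,2,1] (faults so far: 3)
  step 6: ref 4 -> FAULT, evict 3, frames=[4,2,1] (faults so far: 4)
  step 7: ref 2 -> HIT, frames=[4,2,1] (faults so far: 4)
  step 8: ref 2 -> HIT, frames=[4,2,1] (faults so far: 4)
  step 9: ref 3 -> FAULT, evict 1, frames=[4,2,3] (faults so far: 5)
  step 10: ref 3 -> HIT, frames=[4,2,3] (faults so far: 5)
  step 11: ref 3 -> HIT, frames=[4,2,3] (faults so far: 5)
  step 12: ref 3 -> HIT, frames=[4,2,3] (faults so far: 5)
  step 13: ref 3 -> HIT, frames=[4,2,3] (faults so far: 5)
  step 14: ref 4 -> HIT, frames=[4,2,3] (faults so far: 5)
  LRU total faults: 5
--- Optimal ---
  step 0: ref 3 -> FAULT, frames=[3,-,-] (faults so far: 1)
  step 1: ref 3 -> HIT, frames=[3,-,-] (faults so far: 1)
  step 2: ref 2 -> FAULT, frames=[3,2,-] (faults so far: 2)
  step 3: ref 3 -> HIT, frames=[3,2,-] (faults so far: 2)
  step 4: ref 1 -> FAULT, frames=[3,2,1] (faults so far: 3)
  step 5: ref 2 -> HIT, frames=[3,2,1] (faults so far: 3)
  step 6: ref 4 -> FAULT, evict 1, frames=[3,2,4] (faults so far: 4)
  step 7: ref 2 -> HIT, frames=[3,2,4] (faults so far: 4)
  step 8: ref 2 -> HIT, frames=[3,2,4] (faults so far: 4)
  step 9: ref 3 -> HIT, frames=[3,2,4] (faults so far: 4)
  step 10: ref 3 -> HIT, frames=[3,2,4] (faults so far: 4)
  step 11: ref 3 -> HIT, frames=[3,2,4] (faults so far: 4)
  step 12: ref 3 -> HIT, frames=[3,2,4] (faults so far: 4)
  step 13: ref 3 -> HIT, frames=[3,2,4] (faults so far: 4)
  step 14: ref 4 -> HIT, frames=[3,2,4] (faults so far: 4)
  Optimal total faults: 4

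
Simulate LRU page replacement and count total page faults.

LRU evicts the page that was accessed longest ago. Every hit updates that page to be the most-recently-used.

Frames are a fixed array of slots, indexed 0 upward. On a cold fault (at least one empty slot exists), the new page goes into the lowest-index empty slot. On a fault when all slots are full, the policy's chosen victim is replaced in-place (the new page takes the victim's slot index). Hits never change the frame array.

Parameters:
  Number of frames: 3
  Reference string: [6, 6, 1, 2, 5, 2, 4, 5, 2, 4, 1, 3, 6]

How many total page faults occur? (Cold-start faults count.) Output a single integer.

Answer: 8

Derivation:
Step 0: ref 6 → FAULT, frames=[6,-,-]
Step 1: ref 6 → HIT, frames=[6,-,-]
Step 2: ref 1 → FAULT, frames=[6,1,-]
Step 3: ref 2 → FAULT, frames=[6,1,2]
Step 4: ref 5 → FAULT (evict 6), frames=[5,1,2]
Step 5: ref 2 → HIT, frames=[5,1,2]
Step 6: ref 4 → FAULT (evict 1), frames=[5,4,2]
Step 7: ref 5 → HIT, frames=[5,4,2]
Step 8: ref 2 → HIT, frames=[5,4,2]
Step 9: ref 4 → HIT, frames=[5,4,2]
Step 10: ref 1 → FAULT (evict 5), frames=[1,4,2]
Step 11: ref 3 → FAULT (evict 2), frames=[1,4,3]
Step 12: ref 6 → FAULT (evict 4), frames=[1,6,3]
Total faults: 8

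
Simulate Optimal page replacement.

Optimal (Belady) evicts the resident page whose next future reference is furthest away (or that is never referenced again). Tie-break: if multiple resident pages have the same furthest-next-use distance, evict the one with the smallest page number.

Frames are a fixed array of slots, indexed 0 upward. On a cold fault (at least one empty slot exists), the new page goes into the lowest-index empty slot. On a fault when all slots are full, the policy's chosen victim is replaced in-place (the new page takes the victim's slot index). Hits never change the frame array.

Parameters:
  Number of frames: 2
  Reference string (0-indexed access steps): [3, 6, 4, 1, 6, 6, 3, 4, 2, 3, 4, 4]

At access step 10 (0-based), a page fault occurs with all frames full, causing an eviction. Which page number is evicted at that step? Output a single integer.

Answer: 2

Derivation:
Step 0: ref 3 -> FAULT, frames=[3,-]
Step 1: ref 6 -> FAULT, frames=[3,6]
Step 2: ref 4 -> FAULT, evict 3, frames=[4,6]
Step 3: ref 1 -> FAULT, evict 4, frames=[1,6]
Step 4: ref 6 -> HIT, frames=[1,6]
Step 5: ref 6 -> HIT, frames=[1,6]
Step 6: ref 3 -> FAULT, evict 1, frames=[3,6]
Step 7: ref 4 -> FAULT, evict 6, frames=[3,4]
Step 8: ref 2 -> FAULT, evict 4, frames=[3,2]
Step 9: ref 3 -> HIT, frames=[3,2]
Step 10: ref 4 -> FAULT, evict 2, frames=[3,4]
At step 10: evicted page 2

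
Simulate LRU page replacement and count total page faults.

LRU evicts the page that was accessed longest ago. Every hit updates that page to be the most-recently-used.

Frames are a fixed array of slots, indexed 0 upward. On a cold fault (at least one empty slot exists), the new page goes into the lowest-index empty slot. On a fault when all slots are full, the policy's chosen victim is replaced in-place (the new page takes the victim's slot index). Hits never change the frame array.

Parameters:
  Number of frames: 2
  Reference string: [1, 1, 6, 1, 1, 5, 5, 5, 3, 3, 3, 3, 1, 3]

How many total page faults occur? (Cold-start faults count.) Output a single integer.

Step 0: ref 1 → FAULT, frames=[1,-]
Step 1: ref 1 → HIT, frames=[1,-]
Step 2: ref 6 → FAULT, frames=[1,6]
Step 3: ref 1 → HIT, frames=[1,6]
Step 4: ref 1 → HIT, frames=[1,6]
Step 5: ref 5 → FAULT (evict 6), frames=[1,5]
Step 6: ref 5 → HIT, frames=[1,5]
Step 7: ref 5 → HIT, frames=[1,5]
Step 8: ref 3 → FAULT (evict 1), frames=[3,5]
Step 9: ref 3 → HIT, frames=[3,5]
Step 10: ref 3 → HIT, frames=[3,5]
Step 11: ref 3 → HIT, frames=[3,5]
Step 12: ref 1 → FAULT (evict 5), frames=[3,1]
Step 13: ref 3 → HIT, frames=[3,1]
Total faults: 5

Answer: 5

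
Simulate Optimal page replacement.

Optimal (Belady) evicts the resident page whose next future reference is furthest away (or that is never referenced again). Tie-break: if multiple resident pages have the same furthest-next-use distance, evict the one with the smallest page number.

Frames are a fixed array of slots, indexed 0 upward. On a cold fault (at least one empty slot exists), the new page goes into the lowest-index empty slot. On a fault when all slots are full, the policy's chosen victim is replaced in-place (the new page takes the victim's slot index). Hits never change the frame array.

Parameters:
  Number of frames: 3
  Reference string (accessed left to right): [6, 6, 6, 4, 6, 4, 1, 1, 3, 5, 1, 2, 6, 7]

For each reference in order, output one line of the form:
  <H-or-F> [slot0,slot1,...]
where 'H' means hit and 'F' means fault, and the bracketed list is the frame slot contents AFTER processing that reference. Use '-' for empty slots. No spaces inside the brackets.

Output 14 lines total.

F [6,-,-]
H [6,-,-]
H [6,-,-]
F [6,4,-]
H [6,4,-]
H [6,4,-]
F [6,4,1]
H [6,4,1]
F [6,3,1]
F [6,5,1]
H [6,5,1]
F [6,5,2]
H [6,5,2]
F [6,5,7]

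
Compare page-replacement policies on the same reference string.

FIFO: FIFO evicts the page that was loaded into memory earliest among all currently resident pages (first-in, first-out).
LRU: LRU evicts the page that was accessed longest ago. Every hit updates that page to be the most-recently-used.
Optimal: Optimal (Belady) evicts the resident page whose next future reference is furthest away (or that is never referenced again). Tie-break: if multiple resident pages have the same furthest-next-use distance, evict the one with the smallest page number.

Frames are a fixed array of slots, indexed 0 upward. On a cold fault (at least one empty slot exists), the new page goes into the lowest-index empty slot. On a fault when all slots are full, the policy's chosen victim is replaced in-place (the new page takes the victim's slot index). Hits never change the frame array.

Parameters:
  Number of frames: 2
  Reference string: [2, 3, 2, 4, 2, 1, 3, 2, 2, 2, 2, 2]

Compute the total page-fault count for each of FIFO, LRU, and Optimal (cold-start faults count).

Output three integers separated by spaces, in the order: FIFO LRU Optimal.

Answer: 7 6 5

Derivation:
--- FIFO ---
  step 0: ref 2 -> FAULT, frames=[2,-] (faults so far: 1)
  step 1: ref 3 -> FAULT, frames=[2,3] (faults so far: 2)
  step 2: ref 2 -> HIT, frames=[2,3] (faults so far: 2)
  step 3: ref 4 -> FAULT, evict 2, frames=[4,3] (faults so far: 3)
  step 4: ref 2 -> FAULT, evict 3, frames=[4,2] (faults so far: 4)
  step 5: ref 1 -> FAULT, evict 4, frames=[1,2] (faults so far: 5)
  step 6: ref 3 -> FAULT, evict 2, frames=[1,3] (faults so far: 6)
  step 7: ref 2 -> FAULT, evict 1, frames=[2,3] (faults so far: 7)
  step 8: ref 2 -> HIT, frames=[2,3] (faults so far: 7)
  step 9: ref 2 -> HIT, frames=[2,3] (faults so far: 7)
  step 10: ref 2 -> HIT, frames=[2,3] (faults so far: 7)
  step 11: ref 2 -> HIT, frames=[2,3] (faults so far: 7)
  FIFO total faults: 7
--- LRU ---
  step 0: ref 2 -> FAULT, frames=[2,-] (faults so far: 1)
  step 1: ref 3 -> FAULT, frames=[2,3] (faults so far: 2)
  step 2: ref 2 -> HIT, frames=[2,3] (faults so far: 2)
  step 3: ref 4 -> FAULT, evict 3, frames=[2,4] (faults so far: 3)
  step 4: ref 2 -> HIT, frames=[2,4] (faults so far: 3)
  step 5: ref 1 -> FAULT, evict 4, frames=[2,1] (faults so far: 4)
  step 6: ref 3 -> FAULT, evict 2, frames=[3,1] (faults so far: 5)
  step 7: ref 2 -> FAULT, evict 1, frames=[3,2] (faults so far: 6)
  step 8: ref 2 -> HIT, frames=[3,2] (faults so far: 6)
  step 9: ref 2 -> HIT, frames=[3,2] (faults so far: 6)
  step 10: ref 2 -> HIT, frames=[3,2] (faults so far: 6)
  step 11: ref 2 -> HIT, frames=[3,2] (faults so far: 6)
  LRU total faults: 6
--- Optimal ---
  step 0: ref 2 -> FAULT, frames=[2,-] (faults so far: 1)
  step 1: ref 3 -> FAULT, frames=[2,3] (faults so far: 2)
  step 2: ref 2 -> HIT, frames=[2,3] (faults so far: 2)
  step 3: ref 4 -> FAULT, evict 3, frames=[2,4] (faults so far: 3)
  step 4: ref 2 -> HIT, frames=[2,4] (faults so far: 3)
  step 5: ref 1 -> FAULT, evict 4, frames=[2,1] (faults so far: 4)
  step 6: ref 3 -> FAULT, evict 1, frames=[2,3] (faults so far: 5)
  step 7: ref 2 -> HIT, frames=[2,3] (faults so far: 5)
  step 8: ref 2 -> HIT, frames=[2,3] (faults so far: 5)
  step 9: ref 2 -> HIT, frames=[2,3] (faults so far: 5)
  step 10: ref 2 -> HIT, frames=[2,3] (faults so far: 5)
  step 11: ref 2 -> HIT, frames=[2,3] (faults so far: 5)
  Optimal total faults: 5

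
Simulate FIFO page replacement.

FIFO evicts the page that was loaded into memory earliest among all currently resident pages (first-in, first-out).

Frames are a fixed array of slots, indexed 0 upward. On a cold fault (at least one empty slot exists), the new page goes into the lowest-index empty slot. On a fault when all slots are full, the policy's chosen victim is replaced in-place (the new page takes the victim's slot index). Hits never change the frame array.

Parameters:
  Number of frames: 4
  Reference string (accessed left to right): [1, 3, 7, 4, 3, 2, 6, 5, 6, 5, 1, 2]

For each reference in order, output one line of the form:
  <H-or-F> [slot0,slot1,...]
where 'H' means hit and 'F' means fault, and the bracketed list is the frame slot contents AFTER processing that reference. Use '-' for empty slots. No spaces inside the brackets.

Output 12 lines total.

F [1,-,-,-]
F [1,3,-,-]
F [1,3,7,-]
F [1,3,7,4]
H [1,3,7,4]
F [2,3,7,4]
F [2,6,7,4]
F [2,6,5,4]
H [2,6,5,4]
H [2,6,5,4]
F [2,6,5,1]
H [2,6,5,1]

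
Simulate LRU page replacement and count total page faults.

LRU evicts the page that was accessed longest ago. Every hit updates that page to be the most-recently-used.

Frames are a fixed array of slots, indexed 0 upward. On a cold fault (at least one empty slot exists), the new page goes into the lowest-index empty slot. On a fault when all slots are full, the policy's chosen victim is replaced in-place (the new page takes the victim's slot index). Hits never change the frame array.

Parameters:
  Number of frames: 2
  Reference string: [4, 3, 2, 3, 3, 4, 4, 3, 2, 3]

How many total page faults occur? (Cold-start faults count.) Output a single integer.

Step 0: ref 4 → FAULT, frames=[4,-]
Step 1: ref 3 → FAULT, frames=[4,3]
Step 2: ref 2 → FAULT (evict 4), frames=[2,3]
Step 3: ref 3 → HIT, frames=[2,3]
Step 4: ref 3 → HIT, frames=[2,3]
Step 5: ref 4 → FAULT (evict 2), frames=[4,3]
Step 6: ref 4 → HIT, frames=[4,3]
Step 7: ref 3 → HIT, frames=[4,3]
Step 8: ref 2 → FAULT (evict 4), frames=[2,3]
Step 9: ref 3 → HIT, frames=[2,3]
Total faults: 5

Answer: 5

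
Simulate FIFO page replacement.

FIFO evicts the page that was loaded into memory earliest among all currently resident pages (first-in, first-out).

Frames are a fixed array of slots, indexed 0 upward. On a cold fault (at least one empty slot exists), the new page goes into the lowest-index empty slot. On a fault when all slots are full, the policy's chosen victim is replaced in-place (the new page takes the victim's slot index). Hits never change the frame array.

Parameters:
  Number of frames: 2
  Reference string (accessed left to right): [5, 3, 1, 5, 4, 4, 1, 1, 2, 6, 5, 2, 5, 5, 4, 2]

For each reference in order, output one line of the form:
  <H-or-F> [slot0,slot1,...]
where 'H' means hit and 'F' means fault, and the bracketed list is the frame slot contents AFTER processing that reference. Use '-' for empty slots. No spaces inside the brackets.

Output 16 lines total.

F [5,-]
F [5,3]
F [1,3]
F [1,5]
F [4,5]
H [4,5]
F [4,1]
H [4,1]
F [2,1]
F [2,6]
F [5,6]
F [5,2]
H [5,2]
H [5,2]
F [4,2]
H [4,2]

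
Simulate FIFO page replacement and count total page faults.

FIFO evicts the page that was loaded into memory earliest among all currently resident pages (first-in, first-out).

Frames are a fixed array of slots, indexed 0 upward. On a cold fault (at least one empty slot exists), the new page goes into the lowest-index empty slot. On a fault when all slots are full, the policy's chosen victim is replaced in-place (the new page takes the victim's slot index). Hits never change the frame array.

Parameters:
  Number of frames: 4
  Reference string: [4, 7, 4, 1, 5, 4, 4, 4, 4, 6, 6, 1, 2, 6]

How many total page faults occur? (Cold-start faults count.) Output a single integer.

Answer: 6

Derivation:
Step 0: ref 4 → FAULT, frames=[4,-,-,-]
Step 1: ref 7 → FAULT, frames=[4,7,-,-]
Step 2: ref 4 → HIT, frames=[4,7,-,-]
Step 3: ref 1 → FAULT, frames=[4,7,1,-]
Step 4: ref 5 → FAULT, frames=[4,7,1,5]
Step 5: ref 4 → HIT, frames=[4,7,1,5]
Step 6: ref 4 → HIT, frames=[4,7,1,5]
Step 7: ref 4 → HIT, frames=[4,7,1,5]
Step 8: ref 4 → HIT, frames=[4,7,1,5]
Step 9: ref 6 → FAULT (evict 4), frames=[6,7,1,5]
Step 10: ref 6 → HIT, frames=[6,7,1,5]
Step 11: ref 1 → HIT, frames=[6,7,1,5]
Step 12: ref 2 → FAULT (evict 7), frames=[6,2,1,5]
Step 13: ref 6 → HIT, frames=[6,2,1,5]
Total faults: 6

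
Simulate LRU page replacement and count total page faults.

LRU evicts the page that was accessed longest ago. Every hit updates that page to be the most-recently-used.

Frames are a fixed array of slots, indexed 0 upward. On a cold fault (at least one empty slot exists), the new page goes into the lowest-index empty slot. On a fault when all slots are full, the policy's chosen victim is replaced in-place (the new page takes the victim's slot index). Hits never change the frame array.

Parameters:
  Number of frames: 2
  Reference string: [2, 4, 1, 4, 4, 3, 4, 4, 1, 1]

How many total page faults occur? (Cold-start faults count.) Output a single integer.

Step 0: ref 2 → FAULT, frames=[2,-]
Step 1: ref 4 → FAULT, frames=[2,4]
Step 2: ref 1 → FAULT (evict 2), frames=[1,4]
Step 3: ref 4 → HIT, frames=[1,4]
Step 4: ref 4 → HIT, frames=[1,4]
Step 5: ref 3 → FAULT (evict 1), frames=[3,4]
Step 6: ref 4 → HIT, frames=[3,4]
Step 7: ref 4 → HIT, frames=[3,4]
Step 8: ref 1 → FAULT (evict 3), frames=[1,4]
Step 9: ref 1 → HIT, frames=[1,4]
Total faults: 5

Answer: 5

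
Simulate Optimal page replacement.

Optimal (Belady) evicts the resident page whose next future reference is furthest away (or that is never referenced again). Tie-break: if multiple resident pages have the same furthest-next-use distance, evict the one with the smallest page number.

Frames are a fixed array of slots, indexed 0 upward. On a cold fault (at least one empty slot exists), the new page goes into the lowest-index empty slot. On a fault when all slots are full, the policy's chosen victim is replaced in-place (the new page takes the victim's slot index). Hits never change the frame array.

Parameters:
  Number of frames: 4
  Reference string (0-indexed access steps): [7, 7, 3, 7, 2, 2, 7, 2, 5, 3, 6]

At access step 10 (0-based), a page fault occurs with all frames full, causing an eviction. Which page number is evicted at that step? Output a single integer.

Answer: 2

Derivation:
Step 0: ref 7 -> FAULT, frames=[7,-,-,-]
Step 1: ref 7 -> HIT, frames=[7,-,-,-]
Step 2: ref 3 -> FAULT, frames=[7,3,-,-]
Step 3: ref 7 -> HIT, frames=[7,3,-,-]
Step 4: ref 2 -> FAULT, frames=[7,3,2,-]
Step 5: ref 2 -> HIT, frames=[7,3,2,-]
Step 6: ref 7 -> HIT, frames=[7,3,2,-]
Step 7: ref 2 -> HIT, frames=[7,3,2,-]
Step 8: ref 5 -> FAULT, frames=[7,3,2,5]
Step 9: ref 3 -> HIT, frames=[7,3,2,5]
Step 10: ref 6 -> FAULT, evict 2, frames=[7,3,6,5]
At step 10: evicted page 2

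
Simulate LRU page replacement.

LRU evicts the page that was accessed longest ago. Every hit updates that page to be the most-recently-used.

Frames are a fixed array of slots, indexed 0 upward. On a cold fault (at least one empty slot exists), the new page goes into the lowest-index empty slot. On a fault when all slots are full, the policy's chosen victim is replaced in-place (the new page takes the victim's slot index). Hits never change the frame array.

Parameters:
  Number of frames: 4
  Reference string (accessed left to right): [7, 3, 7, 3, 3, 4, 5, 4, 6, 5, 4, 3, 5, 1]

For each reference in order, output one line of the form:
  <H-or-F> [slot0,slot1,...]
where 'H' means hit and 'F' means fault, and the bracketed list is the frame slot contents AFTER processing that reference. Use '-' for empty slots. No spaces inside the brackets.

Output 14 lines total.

F [7,-,-,-]
F [7,3,-,-]
H [7,3,-,-]
H [7,3,-,-]
H [7,3,-,-]
F [7,3,4,-]
F [7,3,4,5]
H [7,3,4,5]
F [6,3,4,5]
H [6,3,4,5]
H [6,3,4,5]
H [6,3,4,5]
H [6,3,4,5]
F [1,3,4,5]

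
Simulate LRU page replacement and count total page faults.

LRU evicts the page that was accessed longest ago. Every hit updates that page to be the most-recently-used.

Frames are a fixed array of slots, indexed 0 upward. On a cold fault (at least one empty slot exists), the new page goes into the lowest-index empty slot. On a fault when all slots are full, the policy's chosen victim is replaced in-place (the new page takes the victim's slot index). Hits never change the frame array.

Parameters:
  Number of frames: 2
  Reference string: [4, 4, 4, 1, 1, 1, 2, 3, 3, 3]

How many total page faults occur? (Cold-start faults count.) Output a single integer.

Step 0: ref 4 → FAULT, frames=[4,-]
Step 1: ref 4 → HIT, frames=[4,-]
Step 2: ref 4 → HIT, frames=[4,-]
Step 3: ref 1 → FAULT, frames=[4,1]
Step 4: ref 1 → HIT, frames=[4,1]
Step 5: ref 1 → HIT, frames=[4,1]
Step 6: ref 2 → FAULT (evict 4), frames=[2,1]
Step 7: ref 3 → FAULT (evict 1), frames=[2,3]
Step 8: ref 3 → HIT, frames=[2,3]
Step 9: ref 3 → HIT, frames=[2,3]
Total faults: 4

Answer: 4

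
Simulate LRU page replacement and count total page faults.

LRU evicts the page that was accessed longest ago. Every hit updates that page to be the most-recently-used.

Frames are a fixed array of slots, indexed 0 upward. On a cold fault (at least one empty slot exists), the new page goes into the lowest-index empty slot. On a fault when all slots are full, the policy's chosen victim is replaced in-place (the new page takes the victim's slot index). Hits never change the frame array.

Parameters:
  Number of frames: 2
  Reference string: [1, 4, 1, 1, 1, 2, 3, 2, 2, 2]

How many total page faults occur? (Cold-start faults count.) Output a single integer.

Answer: 4

Derivation:
Step 0: ref 1 → FAULT, frames=[1,-]
Step 1: ref 4 → FAULT, frames=[1,4]
Step 2: ref 1 → HIT, frames=[1,4]
Step 3: ref 1 → HIT, frames=[1,4]
Step 4: ref 1 → HIT, frames=[1,4]
Step 5: ref 2 → FAULT (evict 4), frames=[1,2]
Step 6: ref 3 → FAULT (evict 1), frames=[3,2]
Step 7: ref 2 → HIT, frames=[3,2]
Step 8: ref 2 → HIT, frames=[3,2]
Step 9: ref 2 → HIT, frames=[3,2]
Total faults: 4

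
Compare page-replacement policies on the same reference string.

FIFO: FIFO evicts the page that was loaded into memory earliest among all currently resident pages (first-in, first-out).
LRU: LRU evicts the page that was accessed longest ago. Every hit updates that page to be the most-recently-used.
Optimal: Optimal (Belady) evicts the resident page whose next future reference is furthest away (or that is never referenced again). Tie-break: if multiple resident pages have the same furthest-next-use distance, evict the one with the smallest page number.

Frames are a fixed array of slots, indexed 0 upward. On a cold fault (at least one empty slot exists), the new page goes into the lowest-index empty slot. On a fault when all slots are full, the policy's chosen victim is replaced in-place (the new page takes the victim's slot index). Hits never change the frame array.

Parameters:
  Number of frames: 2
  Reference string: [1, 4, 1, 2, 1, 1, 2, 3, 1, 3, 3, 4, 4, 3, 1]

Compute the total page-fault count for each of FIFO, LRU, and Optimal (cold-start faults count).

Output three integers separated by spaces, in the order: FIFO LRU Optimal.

--- FIFO ---
  step 0: ref 1 -> FAULT, frames=[1,-] (faults so far: 1)
  step 1: ref 4 -> FAULT, frames=[1,4] (faults so far: 2)
  step 2: ref 1 -> HIT, frames=[1,4] (faults so far: 2)
  step 3: ref 2 -> FAULT, evict 1, frames=[2,4] (faults so far: 3)
  step 4: ref 1 -> FAULT, evict 4, frames=[2,1] (faults so far: 4)
  step 5: ref 1 -> HIT, frames=[2,1] (faults so far: 4)
  step 6: ref 2 -> HIT, frames=[2,1] (faults so far: 4)
  step 7: ref 3 -> FAULT, evict 2, frames=[3,1] (faults so far: 5)
  step 8: ref 1 -> HIT, frames=[3,1] (faults so far: 5)
  step 9: ref 3 -> HIT, frames=[3,1] (faults so far: 5)
  step 10: ref 3 -> HIT, frames=[3,1] (faults so far: 5)
  step 11: ref 4 -> FAULT, evict 1, frames=[3,4] (faults so far: 6)
  step 12: ref 4 -> HIT, frames=[3,4] (faults so far: 6)
  step 13: ref 3 -> HIT, frames=[3,4] (faults so far: 6)
  step 14: ref 1 -> FAULT, evict 3, frames=[1,4] (faults so far: 7)
  FIFO total faults: 7
--- LRU ---
  step 0: ref 1 -> FAULT, frames=[1,-] (faults so far: 1)
  step 1: ref 4 -> FAULT, frames=[1,4] (faults so far: 2)
  step 2: ref 1 -> HIT, frames=[1,4] (faults so far: 2)
  step 3: ref 2 -> FAULT, evict 4, frames=[1,2] (faults so far: 3)
  step 4: ref 1 -> HIT, frames=[1,2] (faults so far: 3)
  step 5: ref 1 -> HIT, frames=[1,2] (faults so far: 3)
  step 6: ref 2 -> HIT, frames=[1,2] (faults so far: 3)
  step 7: ref 3 -> FAULT, evict 1, frames=[3,2] (faults so far: 4)
  step 8: ref 1 -> FAULT, evict 2, frames=[3,1] (faults so far: 5)
  step 9: ref 3 -> HIT, frames=[3,1] (faults so far: 5)
  step 10: ref 3 -> HIT, frames=[3,1] (faults so far: 5)
  step 11: ref 4 -> FAULT, evict 1, frames=[3,4] (faults so far: 6)
  step 12: ref 4 -> HIT, frames=[3,4] (faults so far: 6)
  step 13: ref 3 -> HIT, frames=[3,4] (faults so far: 6)
  step 14: ref 1 -> FAULT, evict 4, frames=[3,1] (faults so far: 7)
  LRU total faults: 7
--- Optimal ---
  step 0: ref 1 -> FAULT, frames=[1,-] (faults so far: 1)
  step 1: ref 4 -> FAULT, frames=[1,4] (faults so far: 2)
  step 2: ref 1 -> HIT, frames=[1,4] (faults so far: 2)
  step 3: ref 2 -> FAULT, evict 4, frames=[1,2] (faults so far: 3)
  step 4: ref 1 -> HIT, frames=[1,2] (faults so far: 3)
  step 5: ref 1 -> HIT, frames=[1,2] (faults so far: 3)
  step 6: ref 2 -> HIT, frames=[1,2] (faults so far: 3)
  step 7: ref 3 -> FAULT, evict 2, frames=[1,3] (faults so far: 4)
  step 8: ref 1 -> HIT, frames=[1,3] (faults so far: 4)
  step 9: ref 3 -> HIT, frames=[1,3] (faults so far: 4)
  step 10: ref 3 -> HIT, frames=[1,3] (faults so far: 4)
  step 11: ref 4 -> FAULT, evict 1, frames=[4,3] (faults so far: 5)
  step 12: ref 4 -> HIT, frames=[4,3] (faults so far: 5)
  step 13: ref 3 -> HIT, frames=[4,3] (faults so far: 5)
  step 14: ref 1 -> FAULT, evict 3, frames=[4,1] (faults so far: 6)
  Optimal total faults: 6

Answer: 7 7 6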